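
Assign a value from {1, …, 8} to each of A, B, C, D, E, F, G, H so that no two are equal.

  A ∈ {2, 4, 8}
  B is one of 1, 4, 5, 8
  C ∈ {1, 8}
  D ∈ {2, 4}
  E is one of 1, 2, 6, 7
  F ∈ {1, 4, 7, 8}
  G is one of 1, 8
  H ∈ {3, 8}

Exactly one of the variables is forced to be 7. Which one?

F

The 8 variables together cover exactly {1, 2, 3, 4, 5, 6, 7, 8} — 8 values for 8 variables — and 3 appears only in H's list, so H = 3.
Among the 7 still-open variables, 5 fits only B (and all 7 values in {1, 2, 4, 5, 6, 7, 8} must be used), so B = 5.
The 6 still-open variables draw from only 6 values {1, 2, 4, 6, 7, 8}, so each is used; only E can be 6, hence E = 6.
Among the 5 still-open variables, 7 fits only F (and all 5 values in {1, 2, 4, 7, 8} must be used), so F = 7.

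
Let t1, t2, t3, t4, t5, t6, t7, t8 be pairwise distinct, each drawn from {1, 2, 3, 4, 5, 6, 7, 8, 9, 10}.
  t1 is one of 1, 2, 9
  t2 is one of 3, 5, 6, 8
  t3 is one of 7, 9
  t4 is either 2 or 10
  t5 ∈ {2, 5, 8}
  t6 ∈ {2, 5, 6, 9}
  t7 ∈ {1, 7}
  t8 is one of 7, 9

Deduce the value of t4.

10

t3 and t8 share exactly the 2 values {7, 9}; by pigeonhole those values go to them, so strike 7, 9 from t1, t6, t7.
t7's domain is down to {1}, so t7 = 1. Strike 1 from t1.
t1 must be 2 (only option left). So t4, t5, t6 can't be 2.
So t4 = 10.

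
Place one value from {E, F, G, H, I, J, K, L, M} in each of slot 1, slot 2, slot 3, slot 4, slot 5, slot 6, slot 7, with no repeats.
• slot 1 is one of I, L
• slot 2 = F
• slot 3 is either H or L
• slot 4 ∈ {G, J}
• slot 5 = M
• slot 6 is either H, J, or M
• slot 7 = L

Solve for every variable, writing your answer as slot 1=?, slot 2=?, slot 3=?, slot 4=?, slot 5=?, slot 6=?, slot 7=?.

slot 2 has just one choice, so slot 2 = F.
slot 5 has just one choice, so slot 5 = M. Eliminate M elsewhere: slot 6.
slot 7's domain is down to {L}, so slot 7 = L. Eliminate L elsewhere: slot 1, slot 3.
slot 1 must be I (only option left).
slot 3 has just one choice, so slot 3 = H. Strike H from slot 6.
slot 6 has just one choice, so slot 6 = J. Strike J from slot 4.
slot 4's domain is down to {G}, so slot 4 = G.

slot 1=I, slot 2=F, slot 3=H, slot 4=G, slot 5=M, slot 6=J, slot 7=L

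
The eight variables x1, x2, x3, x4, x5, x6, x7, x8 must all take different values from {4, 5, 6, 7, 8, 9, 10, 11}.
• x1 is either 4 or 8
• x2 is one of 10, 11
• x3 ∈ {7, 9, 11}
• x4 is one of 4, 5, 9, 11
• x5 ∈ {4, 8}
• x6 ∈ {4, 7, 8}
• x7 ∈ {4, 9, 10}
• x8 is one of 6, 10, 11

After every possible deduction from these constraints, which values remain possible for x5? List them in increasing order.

The 8 variables together cover exactly {4, 5, 6, 7, 8, 9, 10, 11} — 8 values for 8 variables — and 5 appears only in x4's list, so x4 = 5.
Among the 7 still-open variables, 6 fits only x8 (and all 7 values in {4, 6, 7, 8, 9, 10, 11} must be used), so x8 = 6.
x1 and x5 share exactly the 2 values {4, 8}; by pigeonhole those values go to them, so strike 4, 8 from x6, x7.
x6 has just one choice, so x6 = 7. Strike 7 from x3.
No further eliminations apply; x5 can still be any of 4, 8.

4, 8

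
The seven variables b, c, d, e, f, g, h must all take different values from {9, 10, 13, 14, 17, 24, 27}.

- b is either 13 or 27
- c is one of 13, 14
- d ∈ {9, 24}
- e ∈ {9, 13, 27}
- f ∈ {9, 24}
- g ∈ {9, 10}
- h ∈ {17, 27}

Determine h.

17

Among the 7 variables, 10 fits only g (and all 7 values in {9, 10, 13, 14, 17, 24, 27} must be used), so g = 10.
The 6 still-open variables draw from only 6 values {9, 13, 14, 17, 24, 27}, so each is used; only c can be 14, hence c = 14.
The 5 still-open variables together cover exactly {9, 13, 17, 24, 27} — 5 values for 5 variables — and 17 appears only in h's list, so h = 17.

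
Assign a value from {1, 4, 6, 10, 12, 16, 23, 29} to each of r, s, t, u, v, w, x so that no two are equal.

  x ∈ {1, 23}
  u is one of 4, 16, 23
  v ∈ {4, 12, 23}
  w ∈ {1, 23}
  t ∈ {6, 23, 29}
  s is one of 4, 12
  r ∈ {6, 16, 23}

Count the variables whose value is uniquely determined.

3

Among the 7 variables, 29 fits only t (and all 7 values in {1, 4, 6, 12, 16, 23, 29} must be used), so t = 29.
The 6 still-open variables together cover exactly {1, 4, 6, 12, 16, 23} — 6 values for 6 variables — and 6 appears only in r's list, so r = 6.
Among the 5 still-open variables, 16 fits only u (and all 5 values in {1, 4, 12, 16, 23} must be used), so u = 16.
The 2 variables w and x are confined to {1, 23}, which locks those values in; drop them from v.
Determined: r=6, t=29, u=16. The other variables each still have more than one consistent value. That makes 3.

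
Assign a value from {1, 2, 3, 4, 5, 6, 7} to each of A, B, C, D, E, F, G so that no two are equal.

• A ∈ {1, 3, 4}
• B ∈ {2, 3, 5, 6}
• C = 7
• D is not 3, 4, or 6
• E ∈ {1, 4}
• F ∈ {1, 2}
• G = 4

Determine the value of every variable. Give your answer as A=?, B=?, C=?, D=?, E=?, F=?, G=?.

C has just one choice, so C = 7. Remove 7 from D.
That leaves G = 4. Remove 4 from A, E.
E has just one choice, so E = 1. Strike 1 from A, D, F.
F has just one choice, so F = 2. Strike 2 from B, D.
That leaves A = 3. So B can't be 3.
D's domain is down to {5}, so D = 5. So B can't be 5.
B's domain is down to {6}, so B = 6.

A=3, B=6, C=7, D=5, E=1, F=2, G=4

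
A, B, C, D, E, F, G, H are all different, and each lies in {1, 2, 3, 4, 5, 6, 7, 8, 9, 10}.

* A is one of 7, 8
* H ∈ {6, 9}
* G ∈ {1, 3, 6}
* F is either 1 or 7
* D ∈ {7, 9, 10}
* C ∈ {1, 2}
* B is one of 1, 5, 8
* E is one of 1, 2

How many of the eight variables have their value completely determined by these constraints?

The 2 variables C and E are confined to {1, 2}, which locks those values in; drop them from B, F, G.
F has just one choice, so F = 7. So A, D can't be 7.
That leaves A = 8. So B can't be 8.
That leaves B = 5.
Determined: A=8, B=5, F=7. The other variables each still have more than one consistent value. That makes 3.

3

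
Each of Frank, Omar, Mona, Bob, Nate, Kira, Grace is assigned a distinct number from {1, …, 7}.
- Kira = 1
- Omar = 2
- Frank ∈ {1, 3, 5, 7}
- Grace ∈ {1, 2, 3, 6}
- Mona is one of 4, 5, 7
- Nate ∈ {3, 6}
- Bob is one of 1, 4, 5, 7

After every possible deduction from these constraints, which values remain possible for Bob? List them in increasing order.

Omar must be 2 (only option left). Remove 2 from Grace.
Kira must be 1 (only option left). Remove 1 from Frank, Bob, Grace.
Nate and Grace between them cover only {3, 6} — a naked pair. Remove those values from Frank.
No further eliminations apply; Bob can still be any of 4, 5, 7.

4, 5, 7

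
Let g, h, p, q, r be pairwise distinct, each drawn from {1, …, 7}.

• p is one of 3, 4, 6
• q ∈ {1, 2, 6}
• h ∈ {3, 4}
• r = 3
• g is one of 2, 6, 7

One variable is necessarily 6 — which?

p

r must be 3 (only option left). So h, p can't be 3.
h has just one choice, so h = 4. So p can't be 4.
So 6 goes to p.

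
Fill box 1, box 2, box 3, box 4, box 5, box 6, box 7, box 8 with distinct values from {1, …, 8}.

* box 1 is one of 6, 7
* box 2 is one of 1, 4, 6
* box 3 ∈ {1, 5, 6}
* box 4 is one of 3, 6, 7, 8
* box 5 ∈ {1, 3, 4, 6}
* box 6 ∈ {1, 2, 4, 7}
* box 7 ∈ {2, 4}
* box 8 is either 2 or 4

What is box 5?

3

The 8 variables together cover exactly {1, 2, 3, 4, 5, 6, 7, 8} — 8 values for 8 variables — and 5 appears only in box 3's list, so box 3 = 5.
The 7 still-open variables draw from only 7 values {1, 2, 3, 4, 6, 7, 8}, so each is used; only box 4 can be 8, hence box 4 = 8.
The 6 still-open variables together cover exactly {1, 2, 3, 4, 6, 7} — 6 values for 6 variables — and 3 appears only in box 5's list, so box 5 = 3.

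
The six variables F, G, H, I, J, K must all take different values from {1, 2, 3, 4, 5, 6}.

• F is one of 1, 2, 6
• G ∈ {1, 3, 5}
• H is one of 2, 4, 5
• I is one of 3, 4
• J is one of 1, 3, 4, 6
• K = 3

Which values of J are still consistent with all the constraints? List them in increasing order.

K has just one choice, so K = 3. Remove 3 from G, I, J.
I must be 4 (only option left). Remove 4 from H, J.
No further eliminations apply; J can still be any of 1, 6.

1, 6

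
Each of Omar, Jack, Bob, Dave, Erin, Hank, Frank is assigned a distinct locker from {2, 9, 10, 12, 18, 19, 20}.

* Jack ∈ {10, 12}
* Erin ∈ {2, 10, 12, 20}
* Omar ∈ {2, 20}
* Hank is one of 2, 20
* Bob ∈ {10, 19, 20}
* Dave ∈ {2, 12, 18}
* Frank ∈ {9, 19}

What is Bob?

The 7 variables together cover exactly {2, 9, 10, 12, 18, 19, 20} — 7 values for 7 variables — and 9 appears only in Frank's list, so Frank = 9.
The 6 still-open variables draw from only 6 values {2, 10, 12, 18, 19, 20}, so each is used; only Dave can be 18, hence Dave = 18.
Among the 5 still-open variables, 19 fits only Bob (and all 5 values in {2, 10, 12, 19, 20} must be used), so Bob = 19.

19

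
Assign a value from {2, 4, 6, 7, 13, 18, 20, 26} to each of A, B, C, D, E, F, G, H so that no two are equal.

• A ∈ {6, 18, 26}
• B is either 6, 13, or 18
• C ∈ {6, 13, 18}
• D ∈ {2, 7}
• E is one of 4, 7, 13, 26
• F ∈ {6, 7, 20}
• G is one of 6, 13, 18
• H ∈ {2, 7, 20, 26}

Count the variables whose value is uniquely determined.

2

The 8 variables together cover exactly {2, 4, 6, 7, 13, 18, 20, 26} — 8 values for 8 variables — and 4 appears only in E's list, so E = 4.
The 3 variables B, C, G are confined to {6, 13, 18}, which locks those values in; drop them from A, F.
A must be 26 (only option left). Remove 26 from H.
Determined: A=26, E=4. The other variables each still have more than one consistent value. That makes 2.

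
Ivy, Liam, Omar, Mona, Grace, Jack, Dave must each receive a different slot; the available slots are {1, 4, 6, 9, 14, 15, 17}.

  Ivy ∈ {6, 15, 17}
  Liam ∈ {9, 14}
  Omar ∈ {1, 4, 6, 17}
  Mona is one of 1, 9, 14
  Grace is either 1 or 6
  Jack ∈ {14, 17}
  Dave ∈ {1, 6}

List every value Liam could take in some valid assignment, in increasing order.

Among the 7 variables, 4 fits only Omar (and all 7 values in {1, 4, 6, 9, 14, 15, 17} must be used), so Omar = 4.
The 6 still-open variables draw from only 6 values {1, 6, 9, 14, 15, 17}, so each is used; only Ivy can be 15, hence Ivy = 15.
The 5 still-open variables draw from only 5 values {1, 6, 9, 14, 17}, so each is used; only Jack can be 17, hence Jack = 17.
Grace and Dave share exactly the 2 values {1, 6}; by pigeonhole those values go to them, so strike 1, 6 from Mona.
No further eliminations apply; Liam can still be any of 9, 14.

9, 14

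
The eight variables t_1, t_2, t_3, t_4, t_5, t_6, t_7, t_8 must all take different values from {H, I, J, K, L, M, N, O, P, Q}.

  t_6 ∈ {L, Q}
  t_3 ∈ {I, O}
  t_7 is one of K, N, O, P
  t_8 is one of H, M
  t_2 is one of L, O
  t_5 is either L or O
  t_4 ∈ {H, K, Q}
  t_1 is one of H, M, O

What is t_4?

t_2 and t_5 between them cover only {L, O} — a naked pair. Remove those values from t_1, t_3, t_6, t_7.
t_3 has just one choice, so t_3 = I.
t_6's domain is down to {Q}, so t_6 = Q. Strike Q from t_4.
t_1 and t_8 share exactly the 2 values {H, M}; by pigeonhole those values go to them, so strike H, M from t_4.
So t_4 = K.

K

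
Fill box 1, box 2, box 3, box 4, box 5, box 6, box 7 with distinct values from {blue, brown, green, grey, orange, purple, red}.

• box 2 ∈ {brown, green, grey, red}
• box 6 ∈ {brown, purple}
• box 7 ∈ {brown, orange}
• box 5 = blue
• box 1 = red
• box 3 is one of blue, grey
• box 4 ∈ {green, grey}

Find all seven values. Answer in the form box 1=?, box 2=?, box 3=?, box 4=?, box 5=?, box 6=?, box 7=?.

box 1's domain is down to {red}, so box 1 = red. Eliminate red elsewhere: box 2.
That leaves box 5 = blue. Strike blue from box 3.
box 3 must be grey (only option left). Strike grey from box 2, box 4.
box 4 has just one choice, so box 4 = green. So box 2 can't be green.
box 2 must be brown (only option left). Strike brown from box 6, box 7.
box 6 has just one choice, so box 6 = purple.
That leaves box 7 = orange.

box 1=red, box 2=brown, box 3=grey, box 4=green, box 5=blue, box 6=purple, box 7=orange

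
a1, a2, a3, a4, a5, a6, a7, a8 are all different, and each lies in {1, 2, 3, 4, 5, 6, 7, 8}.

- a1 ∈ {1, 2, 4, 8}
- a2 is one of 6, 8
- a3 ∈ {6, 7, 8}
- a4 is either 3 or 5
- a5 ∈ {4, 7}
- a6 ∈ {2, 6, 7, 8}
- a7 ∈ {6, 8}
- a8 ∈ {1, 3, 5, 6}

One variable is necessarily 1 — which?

a2 and a7 between them cover only {6, 8} — a naked pair. Remove those values from a1, a3, a6, a8.
a3's domain is down to {7}, so a3 = 7. So a5, a6 can't be 7.
a5 must be 4 (only option left). So a1 can't be 4.
a6 must be 2 (only option left). Remove 2 from a1.
So 1 goes to a1.

a1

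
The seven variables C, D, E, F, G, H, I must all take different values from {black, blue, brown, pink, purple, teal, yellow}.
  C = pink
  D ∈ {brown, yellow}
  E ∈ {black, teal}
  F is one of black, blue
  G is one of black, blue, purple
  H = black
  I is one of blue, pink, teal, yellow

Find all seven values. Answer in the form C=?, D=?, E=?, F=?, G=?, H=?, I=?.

C's domain is down to {pink}, so C = pink. Eliminate pink elsewhere: I.
H has just one choice, so H = black. Eliminate black elsewhere: E, F, G.
That leaves E = teal. Strike teal from I.
F's domain is down to {blue}, so F = blue. Remove blue from G, I.
That leaves G = purple.
I must be yellow (only option left). Remove yellow from D.
D has just one choice, so D = brown.

C=pink, D=brown, E=teal, F=blue, G=purple, H=black, I=yellow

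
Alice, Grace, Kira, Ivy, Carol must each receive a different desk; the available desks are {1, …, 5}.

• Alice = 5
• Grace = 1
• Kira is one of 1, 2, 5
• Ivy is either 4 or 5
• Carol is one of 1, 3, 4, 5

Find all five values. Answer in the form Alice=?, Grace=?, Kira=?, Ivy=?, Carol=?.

Alice=5, Grace=1, Kira=2, Ivy=4, Carol=3

Alice has just one choice, so Alice = 5. Remove 5 from Kira, Ivy, Carol.
That leaves Grace = 1. So Kira, Carol can't be 1.
Kira's domain is down to {2}, so Kira = 2.
Ivy must be 4 (only option left). Eliminate 4 elsewhere: Carol.
Carol must be 3 (only option left).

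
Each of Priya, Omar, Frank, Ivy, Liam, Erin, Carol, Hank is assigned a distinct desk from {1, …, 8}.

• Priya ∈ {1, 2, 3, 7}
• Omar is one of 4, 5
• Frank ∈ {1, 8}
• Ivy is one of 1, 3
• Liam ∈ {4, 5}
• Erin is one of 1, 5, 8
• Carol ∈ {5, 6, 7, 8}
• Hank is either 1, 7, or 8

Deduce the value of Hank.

7

The 8 variables draw from only 8 values {1, 2, 3, 4, 5, 6, 7, 8}, so each is used; only Priya can be 2, hence Priya = 2.
Among the 7 still-open variables, 3 fits only Ivy (and all 7 values in {1, 3, 4, 5, 6, 7, 8} must be used), so Ivy = 3.
The 6 still-open variables together cover exactly {1, 4, 5, 6, 7, 8} — 6 values for 6 variables — and 6 appears only in Carol's list, so Carol = 6.
Among the 5 still-open variables, 7 fits only Hank (and all 5 values in {1, 4, 5, 7, 8} must be used), so Hank = 7.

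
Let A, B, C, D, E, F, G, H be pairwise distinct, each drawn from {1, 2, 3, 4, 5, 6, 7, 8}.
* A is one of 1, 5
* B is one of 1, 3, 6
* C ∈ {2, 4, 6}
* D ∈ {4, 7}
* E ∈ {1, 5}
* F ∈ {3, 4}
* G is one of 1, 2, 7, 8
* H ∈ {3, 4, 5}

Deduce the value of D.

7

Among the 8 variables, 8 fits only G (and all 8 values in {1, 2, 3, 4, 5, 6, 7, 8} must be used), so G = 8.
Among the 7 still-open variables, 2 fits only C (and all 7 values in {1, 2, 3, 4, 5, 6, 7} must be used), so C = 2.
The 6 still-open variables together cover exactly {1, 3, 4, 5, 6, 7} — 6 values for 6 variables — and 6 appears only in B's list, so B = 6.
The 5 still-open variables draw from only 5 values {1, 3, 4, 5, 7}, so each is used; only D can be 7, hence D = 7.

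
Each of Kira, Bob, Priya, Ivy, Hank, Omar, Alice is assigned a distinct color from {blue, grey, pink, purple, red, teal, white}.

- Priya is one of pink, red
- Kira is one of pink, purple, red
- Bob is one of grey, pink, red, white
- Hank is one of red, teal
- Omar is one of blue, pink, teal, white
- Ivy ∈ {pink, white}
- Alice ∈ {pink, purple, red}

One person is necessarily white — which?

The 7 variables draw from only 7 values {blue, grey, pink, purple, red, teal, white}, so each is used; only Omar can be blue, hence Omar = blue.
The 6 still-open variables draw from only 6 values {grey, pink, purple, red, teal, white}, so each is used; only Bob can be grey, hence Bob = grey.
Among the 5 still-open variables, teal fits only Hank (and all 5 values in {pink, purple, red, teal, white} must be used), so Hank = teal.
The 4 still-open variables together cover exactly {pink, purple, red, white} — 4 values for 4 variables — and white appears only in Ivy's list, so Ivy = white.

Ivy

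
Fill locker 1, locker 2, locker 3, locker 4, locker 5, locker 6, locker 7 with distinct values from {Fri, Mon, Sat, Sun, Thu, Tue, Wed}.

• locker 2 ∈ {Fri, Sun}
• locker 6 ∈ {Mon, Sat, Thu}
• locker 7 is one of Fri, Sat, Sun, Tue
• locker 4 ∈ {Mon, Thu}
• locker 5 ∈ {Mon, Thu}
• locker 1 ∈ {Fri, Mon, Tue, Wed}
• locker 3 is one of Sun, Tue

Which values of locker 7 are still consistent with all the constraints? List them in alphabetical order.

The 7 variables together cover exactly {Fri, Mon, Sat, Sun, Thu, Tue, Wed} — 7 values for 7 variables — and Wed appears only in locker 1's list, so locker 1 = Wed.
locker 4 and locker 5 share exactly the 2 values {Mon, Thu}; by pigeonhole those values go to them, so strike Mon, Thu from locker 6.
locker 6 has just one choice, so locker 6 = Sat. So locker 7 can't be Sat.
No further eliminations apply; locker 7 can still be any of Fri, Sun, Tue.

Fri, Sun, Tue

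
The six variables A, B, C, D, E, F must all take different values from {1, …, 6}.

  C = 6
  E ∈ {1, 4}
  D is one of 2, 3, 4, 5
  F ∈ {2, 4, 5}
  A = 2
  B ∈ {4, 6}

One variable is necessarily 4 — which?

A must be 2 (only option left). So D, F can't be 2.
C's domain is down to {6}, so C = 6. So B can't be 6.
So 4 goes to B.

B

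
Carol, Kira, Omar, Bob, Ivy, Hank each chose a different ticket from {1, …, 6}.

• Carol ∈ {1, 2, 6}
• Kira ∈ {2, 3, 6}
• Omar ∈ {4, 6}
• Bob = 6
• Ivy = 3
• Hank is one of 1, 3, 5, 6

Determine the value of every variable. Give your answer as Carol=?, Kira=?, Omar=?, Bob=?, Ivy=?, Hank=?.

Carol=1, Kira=2, Omar=4, Bob=6, Ivy=3, Hank=5

Bob must be 6 (only option left). Strike 6 from Carol, Kira, Omar, Hank.
Ivy's domain is down to {3}, so Ivy = 3. So Kira, Hank can't be 3.
Kira has just one choice, so Kira = 2. Strike 2 from Carol.
Omar has just one choice, so Omar = 4.
Carol must be 1 (only option left). Eliminate 1 elsewhere: Hank.
Hank must be 5 (only option left).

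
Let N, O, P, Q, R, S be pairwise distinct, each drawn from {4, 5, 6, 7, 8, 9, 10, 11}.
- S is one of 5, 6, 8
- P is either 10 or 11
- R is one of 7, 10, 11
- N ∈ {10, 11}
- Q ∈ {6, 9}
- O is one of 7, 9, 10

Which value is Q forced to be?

N and P share exactly the 2 values {10, 11}; by pigeonhole those values go to them, so strike 10, 11 from O, R.
That leaves R = 7. So O can't be 7.
That leaves O = 9. Eliminate 9 elsewhere: Q.
So Q = 6.

6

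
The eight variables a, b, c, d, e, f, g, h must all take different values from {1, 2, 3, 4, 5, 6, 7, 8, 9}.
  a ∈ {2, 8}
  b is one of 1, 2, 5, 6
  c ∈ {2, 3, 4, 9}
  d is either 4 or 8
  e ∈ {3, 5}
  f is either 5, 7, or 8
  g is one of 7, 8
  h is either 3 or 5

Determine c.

e and h between them cover only {3, 5} — a naked pair. Remove those values from b, c, f.
f and g between them cover only {7, 8} — a naked pair. Remove those values from a, d.
That leaves a = 2. Remove 2 from b, c.
d has just one choice, so d = 4. Remove 4 from c.
So c = 9.

9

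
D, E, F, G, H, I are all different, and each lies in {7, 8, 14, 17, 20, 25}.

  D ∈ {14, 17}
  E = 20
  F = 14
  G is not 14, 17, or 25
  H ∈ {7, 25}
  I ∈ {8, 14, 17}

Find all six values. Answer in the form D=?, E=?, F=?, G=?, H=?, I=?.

E's domain is down to {20}, so E = 20. Eliminate 20 elsewhere: G.
F's domain is down to {14}, so F = 14. Remove 14 from D, I.
D's domain is down to {17}, so D = 17. Remove 17 from I.
I must be 8 (only option left). Strike 8 from G.
G must be 7 (only option left). Strike 7 from H.
That leaves H = 25.

D=17, E=20, F=14, G=7, H=25, I=8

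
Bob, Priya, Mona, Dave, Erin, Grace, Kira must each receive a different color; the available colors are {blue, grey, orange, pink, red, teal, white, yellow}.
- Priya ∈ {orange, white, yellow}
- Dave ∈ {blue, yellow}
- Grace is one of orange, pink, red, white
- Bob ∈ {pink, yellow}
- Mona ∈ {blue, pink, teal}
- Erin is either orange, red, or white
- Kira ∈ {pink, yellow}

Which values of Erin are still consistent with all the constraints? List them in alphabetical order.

The 7 variables together cover exactly {blue, orange, pink, red, teal, white, yellow} — 7 values for 7 variables — and teal appears only in Mona's list, so Mona = teal.
The 6 still-open variables draw from only 6 values {blue, orange, pink, red, white, yellow}, so each is used; only Dave can be blue, hence Dave = blue.
Bob and Kira share exactly the 2 values {pink, yellow}; by pigeonhole those values go to them, so strike pink, yellow from Priya, Grace.
No further eliminations apply; Erin can still be any of orange, red, white.

orange, red, white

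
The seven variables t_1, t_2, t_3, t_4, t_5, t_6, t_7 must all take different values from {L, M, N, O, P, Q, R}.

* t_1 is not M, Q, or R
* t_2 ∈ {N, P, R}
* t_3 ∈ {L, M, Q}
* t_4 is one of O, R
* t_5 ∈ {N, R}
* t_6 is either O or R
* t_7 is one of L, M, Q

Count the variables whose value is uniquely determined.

3

t_4 and t_6 between them cover only {O, R} — a naked pair. Remove those values from t_1, t_2, t_5.
That leaves t_5 = N. Eliminate N elsewhere: t_1, t_2.
t_2 must be P (only option left). So t_1 can't be P.
t_1 must be L (only option left). Strike L from t_3, t_7.
Determined: t_1=L, t_2=P, t_5=N. The other variables each still have more than one consistent value. That makes 3.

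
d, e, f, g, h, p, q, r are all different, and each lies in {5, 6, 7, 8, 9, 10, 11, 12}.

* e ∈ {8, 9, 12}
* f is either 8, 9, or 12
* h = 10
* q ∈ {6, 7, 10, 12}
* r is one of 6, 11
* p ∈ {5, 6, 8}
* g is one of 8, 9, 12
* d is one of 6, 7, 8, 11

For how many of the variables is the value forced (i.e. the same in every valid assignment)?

2

h's domain is down to {10}, so h = 10. Remove 10 from q.
The 7 still-open variables together cover exactly {5, 6, 7, 8, 9, 11, 12} — 7 values for 7 variables — and 5 appears only in p's list, so p = 5.
The 3 variables e, f, g are confined to {8, 9, 12}, which locks those values in; drop them from d, q.
Determined: h=10, p=5. The other variables each still have more than one consistent value. That makes 2.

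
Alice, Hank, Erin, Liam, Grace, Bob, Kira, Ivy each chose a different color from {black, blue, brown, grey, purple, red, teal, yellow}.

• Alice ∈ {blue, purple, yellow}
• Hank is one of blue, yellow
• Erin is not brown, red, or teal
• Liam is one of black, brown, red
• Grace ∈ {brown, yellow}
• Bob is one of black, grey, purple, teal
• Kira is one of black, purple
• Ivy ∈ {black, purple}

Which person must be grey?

Erin

The 8 variables draw from only 8 values {black, blue, brown, grey, purple, red, teal, yellow}, so each is used; only Liam can be red, hence Liam = red.
The 7 still-open variables together cover exactly {black, blue, brown, grey, purple, teal, yellow} — 7 values for 7 variables — and brown appears only in Grace's list, so Grace = brown.
The 6 still-open variables draw from only 6 values {black, blue, grey, purple, teal, yellow}, so each is used; only Bob can be teal, hence Bob = teal.
Among the 5 still-open variables, grey fits only Erin (and all 5 values in {black, blue, grey, purple, yellow} must be used), so Erin = grey.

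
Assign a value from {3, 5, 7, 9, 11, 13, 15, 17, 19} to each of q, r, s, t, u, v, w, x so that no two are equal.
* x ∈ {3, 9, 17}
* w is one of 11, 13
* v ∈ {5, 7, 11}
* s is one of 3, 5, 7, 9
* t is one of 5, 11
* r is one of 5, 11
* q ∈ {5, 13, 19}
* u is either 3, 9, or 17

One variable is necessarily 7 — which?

v

The 8 variables together cover exactly {3, 5, 7, 9, 11, 13, 17, 19} — 8 values for 8 variables — and 19 appears only in q's list, so q = 19.
Among the 7 still-open variables, 13 fits only w (and all 7 values in {3, 5, 7, 9, 11, 13, 17} must be used), so w = 13.
The 2 variables r and t are confined to {5, 11}, which locks those values in; drop them from s, v.
So 7 goes to v.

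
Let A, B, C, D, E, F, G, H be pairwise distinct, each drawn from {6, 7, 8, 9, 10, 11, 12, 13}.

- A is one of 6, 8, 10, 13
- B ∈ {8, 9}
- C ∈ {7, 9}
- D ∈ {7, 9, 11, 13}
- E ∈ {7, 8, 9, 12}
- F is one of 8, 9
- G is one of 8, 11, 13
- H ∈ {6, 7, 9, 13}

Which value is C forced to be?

Among the 8 variables, 10 fits only A (and all 8 values in {6, 7, 8, 9, 10, 11, 12, 13} must be used), so A = 10.
Among the 7 still-open variables, 6 fits only H (and all 7 values in {6, 7, 8, 9, 11, 12, 13} must be used), so H = 6.
Among the 6 still-open variables, 12 fits only E (and all 6 values in {7, 8, 9, 11, 12, 13} must be used), so E = 12.
The 2 variables B and F are confined to {8, 9}, which locks those values in; drop them from C, D, G.
So C = 7.

7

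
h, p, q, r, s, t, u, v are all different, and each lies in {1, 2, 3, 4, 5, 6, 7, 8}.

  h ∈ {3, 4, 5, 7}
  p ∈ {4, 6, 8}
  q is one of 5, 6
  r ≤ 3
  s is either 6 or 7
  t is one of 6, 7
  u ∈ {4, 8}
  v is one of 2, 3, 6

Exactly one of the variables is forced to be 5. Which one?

The 8 variables draw from only 8 values {1, 2, 3, 4, 5, 6, 7, 8}, so each is used; only r can be 1, hence r = 1.
The 7 still-open variables draw from only 7 values {2, 3, 4, 5, 6, 7, 8}, so each is used; only v can be 2, hence v = 2.
Among the 6 still-open variables, 3 fits only h (and all 6 values in {3, 4, 5, 6, 7, 8} must be used), so h = 3.
The 5 still-open variables draw from only 5 values {4, 5, 6, 7, 8}, so each is used; only q can be 5, hence q = 5.

q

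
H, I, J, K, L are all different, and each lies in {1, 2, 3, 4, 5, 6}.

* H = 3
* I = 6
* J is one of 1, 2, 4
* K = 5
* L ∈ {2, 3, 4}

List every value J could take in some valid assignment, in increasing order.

H has just one choice, so H = 3. Remove 3 from L.
I has just one choice, so I = 6.
K has just one choice, so K = 5.
No further eliminations apply; J can still be any of 1, 2, 4.

1, 2, 4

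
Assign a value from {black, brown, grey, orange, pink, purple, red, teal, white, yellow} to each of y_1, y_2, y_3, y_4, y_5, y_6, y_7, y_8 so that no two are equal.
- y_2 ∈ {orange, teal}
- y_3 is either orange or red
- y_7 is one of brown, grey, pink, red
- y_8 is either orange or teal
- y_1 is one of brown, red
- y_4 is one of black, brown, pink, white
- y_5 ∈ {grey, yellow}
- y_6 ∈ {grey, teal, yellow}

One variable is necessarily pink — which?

y_7

y_2 and y_8 between them cover only {orange, teal} — a naked pair. Remove those values from y_3, y_6.
That leaves y_3 = red. Strike red from y_1, y_7.
y_1's domain is down to {brown}, so y_1 = brown. Eliminate brown elsewhere: y_4, y_7.
The 2 variables y_5 and y_6 are confined to {grey, yellow}, which locks those values in; drop them from y_7.
So pink goes to y_7.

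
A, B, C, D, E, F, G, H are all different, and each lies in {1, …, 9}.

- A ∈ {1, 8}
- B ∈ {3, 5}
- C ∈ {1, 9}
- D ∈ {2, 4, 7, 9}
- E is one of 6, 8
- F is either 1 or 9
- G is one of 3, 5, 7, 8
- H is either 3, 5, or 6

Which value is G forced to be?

7

C and F between them cover only {1, 9} — a naked pair. Remove those values from A, D.
A must be 8 (only option left). Remove 8 from E, G.
E's domain is down to {6}, so E = 6. So H can't be 6.
The 2 variables B and H are confined to {3, 5}, which locks those values in; drop them from G.
So G = 7.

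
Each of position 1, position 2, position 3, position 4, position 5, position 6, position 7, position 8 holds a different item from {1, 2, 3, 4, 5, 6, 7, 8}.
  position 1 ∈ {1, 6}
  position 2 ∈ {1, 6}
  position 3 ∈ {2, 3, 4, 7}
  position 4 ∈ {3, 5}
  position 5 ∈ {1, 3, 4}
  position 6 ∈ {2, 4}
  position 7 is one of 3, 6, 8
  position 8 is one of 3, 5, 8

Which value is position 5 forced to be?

Among the 8 variables, 7 fits only position 3 (and all 8 values in {1, 2, 3, 4, 5, 6, 7, 8} must be used), so position 3 = 7.
The 7 still-open variables draw from only 7 values {1, 2, 3, 4, 5, 6, 8}, so each is used; only position 6 can be 2, hence position 6 = 2.
The 6 still-open variables draw from only 6 values {1, 3, 4, 5, 6, 8}, so each is used; only position 5 can be 4, hence position 5 = 4.

4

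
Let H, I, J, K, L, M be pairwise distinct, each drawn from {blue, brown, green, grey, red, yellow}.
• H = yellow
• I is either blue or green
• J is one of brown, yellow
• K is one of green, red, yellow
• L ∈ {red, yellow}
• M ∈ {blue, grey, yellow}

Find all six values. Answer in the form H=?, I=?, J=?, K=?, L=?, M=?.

H has just one choice, so H = yellow. Eliminate yellow elsewhere: J, K, L, M.
J's domain is down to {brown}, so J = brown.
That leaves L = red. Eliminate red elsewhere: K.
That leaves K = green. Eliminate green elsewhere: I.
That leaves I = blue. Eliminate blue elsewhere: M.
M's domain is down to {grey}, so M = grey.

H=yellow, I=blue, J=brown, K=green, L=red, M=grey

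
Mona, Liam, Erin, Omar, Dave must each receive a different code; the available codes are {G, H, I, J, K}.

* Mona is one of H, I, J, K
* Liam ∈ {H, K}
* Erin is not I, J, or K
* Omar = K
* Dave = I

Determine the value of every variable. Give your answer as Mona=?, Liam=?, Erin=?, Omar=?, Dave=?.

Mona=J, Liam=H, Erin=G, Omar=K, Dave=I

Omar must be K (only option left). Eliminate K elsewhere: Mona, Liam.
Dave must be I (only option left). Remove I from Mona.
Liam has just one choice, so Liam = H. Eliminate H elsewhere: Mona, Erin.
That leaves Erin = G.
Mona must be J (only option left).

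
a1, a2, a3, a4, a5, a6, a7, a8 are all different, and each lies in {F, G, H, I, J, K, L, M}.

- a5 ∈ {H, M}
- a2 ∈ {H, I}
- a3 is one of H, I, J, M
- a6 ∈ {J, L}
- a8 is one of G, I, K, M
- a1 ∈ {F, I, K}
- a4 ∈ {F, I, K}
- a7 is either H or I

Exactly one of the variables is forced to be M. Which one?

The 8 variables draw from only 8 values {F, G, H, I, J, K, L, M}, so each is used; only a8 can be G, hence a8 = G.
Among the 7 still-open variables, L fits only a6 (and all 7 values in {F, H, I, J, K, L, M} must be used), so a6 = L.
Among the 6 still-open variables, J fits only a3 (and all 6 values in {F, H, I, J, K, M} must be used), so a3 = J.
Among the 5 still-open variables, M fits only a5 (and all 5 values in {F, H, I, K, M} must be used), so a5 = M.

a5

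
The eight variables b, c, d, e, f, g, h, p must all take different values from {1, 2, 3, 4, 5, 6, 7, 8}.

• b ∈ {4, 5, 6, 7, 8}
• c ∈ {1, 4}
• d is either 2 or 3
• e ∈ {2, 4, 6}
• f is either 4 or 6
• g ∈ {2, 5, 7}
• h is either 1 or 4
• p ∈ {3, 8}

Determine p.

8

c and h between them cover only {1, 4} — a naked pair. Remove those values from b, e, f.
That leaves f = 6. Strike 6 from b, e.
That leaves e = 2. Remove 2 from d, g.
d's domain is down to {3}, so d = 3. Eliminate 3 elsewhere: p.
So p = 8.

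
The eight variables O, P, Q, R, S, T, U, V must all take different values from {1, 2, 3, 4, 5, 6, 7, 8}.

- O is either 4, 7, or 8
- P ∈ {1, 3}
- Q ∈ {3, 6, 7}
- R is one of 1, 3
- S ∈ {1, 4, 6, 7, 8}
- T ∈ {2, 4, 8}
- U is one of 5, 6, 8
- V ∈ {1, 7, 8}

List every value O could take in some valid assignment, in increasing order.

The 8 variables draw from only 8 values {1, 2, 3, 4, 5, 6, 7, 8}, so each is used; only T can be 2, hence T = 2.
Among the 7 still-open variables, 5 fits only U (and all 7 values in {1, 3, 4, 5, 6, 7, 8} must be used), so U = 5.
The 2 variables P and R are confined to {1, 3}, which locks those values in; drop them from Q, S, V.
No further eliminations apply; O can still be any of 4, 7, 8.

4, 7, 8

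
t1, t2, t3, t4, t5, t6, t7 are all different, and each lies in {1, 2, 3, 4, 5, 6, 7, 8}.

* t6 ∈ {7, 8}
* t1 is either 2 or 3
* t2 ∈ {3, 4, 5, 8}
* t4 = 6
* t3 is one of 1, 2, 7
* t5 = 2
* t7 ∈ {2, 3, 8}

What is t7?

8

t4 must be 6 (only option left).
t5's domain is down to {2}, so t5 = 2. Eliminate 2 elsewhere: t1, t3, t7.
t1 has just one choice, so t1 = 3. Remove 3 from t2, t7.
So t7 = 8.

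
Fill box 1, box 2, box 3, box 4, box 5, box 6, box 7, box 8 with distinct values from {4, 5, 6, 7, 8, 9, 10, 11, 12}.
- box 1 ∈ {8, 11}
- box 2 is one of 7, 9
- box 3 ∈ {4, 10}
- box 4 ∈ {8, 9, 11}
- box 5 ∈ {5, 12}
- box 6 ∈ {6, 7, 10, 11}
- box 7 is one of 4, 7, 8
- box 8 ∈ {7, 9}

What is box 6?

The 2 variables box 2 and box 8 are confined to {7, 9}, which locks those values in; drop them from box 4, box 6, box 7.
box 1 and box 4 between them cover only {8, 11} — a naked pair. Remove those values from box 6, box 7.
box 7 has just one choice, so box 7 = 4. Strike 4 from box 3.
That leaves box 3 = 10. Eliminate 10 elsewhere: box 6.
So box 6 = 6.

6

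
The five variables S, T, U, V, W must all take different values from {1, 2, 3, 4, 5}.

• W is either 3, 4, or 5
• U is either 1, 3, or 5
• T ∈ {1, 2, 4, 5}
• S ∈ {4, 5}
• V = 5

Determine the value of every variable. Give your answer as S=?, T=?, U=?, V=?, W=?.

V must be 5 (only option left). Remove 5 from S, T, U, W.
S must be 4 (only option left). Remove 4 from T, W.
That leaves W = 3. Remove 3 from U.
U's domain is down to {1}, so U = 1. Strike 1 from T.
T's domain is down to {2}, so T = 2.

S=4, T=2, U=1, V=5, W=3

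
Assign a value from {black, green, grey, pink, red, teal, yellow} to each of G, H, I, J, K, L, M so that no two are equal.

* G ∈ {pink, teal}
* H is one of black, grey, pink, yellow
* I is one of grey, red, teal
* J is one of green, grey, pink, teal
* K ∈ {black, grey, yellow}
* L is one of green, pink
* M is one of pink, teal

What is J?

The 7 variables draw from only 7 values {black, green, grey, pink, red, teal, yellow}, so each is used; only I can be red, hence I = red.
G and M between them cover only {pink, teal} — a naked pair. Remove those values from H, J, L.
L has just one choice, so L = green. Remove green from J.
So J = grey.

grey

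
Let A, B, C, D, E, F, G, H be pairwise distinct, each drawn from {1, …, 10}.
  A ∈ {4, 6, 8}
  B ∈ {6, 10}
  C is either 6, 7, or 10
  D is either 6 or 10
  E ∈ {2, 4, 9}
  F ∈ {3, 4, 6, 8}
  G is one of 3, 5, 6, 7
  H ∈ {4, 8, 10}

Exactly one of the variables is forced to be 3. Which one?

B and D share exactly the 2 values {6, 10}; by pigeonhole those values go to them, so strike 6, 10 from A, C, F, G, H.
That leaves C = 7. Eliminate 7 elsewhere: G.
A and H share exactly the 2 values {4, 8}; by pigeonhole those values go to them, so strike 4, 8 from E, F.
So 3 goes to F.

F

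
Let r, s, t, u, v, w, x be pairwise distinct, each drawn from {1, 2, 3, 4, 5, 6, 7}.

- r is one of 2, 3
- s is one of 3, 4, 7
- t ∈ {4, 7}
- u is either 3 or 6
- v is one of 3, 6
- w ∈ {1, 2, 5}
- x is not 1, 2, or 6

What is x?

The 7 variables draw from only 7 values {1, 2, 3, 4, 5, 6, 7}, so each is used; only w can be 1, hence w = 1.
Among the 6 still-open variables, 2 fits only r (and all 6 values in {2, 3, 4, 5, 6, 7} must be used), so r = 2.
The 5 still-open variables draw from only 5 values {3, 4, 5, 6, 7}, so each is used; only x can be 5, hence x = 5.

5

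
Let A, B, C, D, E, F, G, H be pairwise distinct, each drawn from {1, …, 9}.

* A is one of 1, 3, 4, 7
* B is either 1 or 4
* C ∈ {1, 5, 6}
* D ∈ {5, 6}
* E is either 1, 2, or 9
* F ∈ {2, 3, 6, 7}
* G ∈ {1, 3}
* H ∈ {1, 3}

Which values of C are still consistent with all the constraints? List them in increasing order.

Among the 8 variables, 9 fits only E (and all 8 values in {1, 2, 3, 4, 5, 6, 7, 9} must be used), so E = 9.
The 7 still-open variables together cover exactly {1, 2, 3, 4, 5, 6, 7} — 7 values for 7 variables — and 2 appears only in F's list, so F = 2.
Among the 6 still-open variables, 7 fits only A (and all 6 values in {1, 3, 4, 5, 6, 7} must be used), so A = 7.
The 5 still-open variables draw from only 5 values {1, 3, 4, 5, 6}, so each is used; only B can be 4, hence B = 4.
The 2 variables G and H are confined to {1, 3}, which locks those values in; drop them from C.
No further eliminations apply; C can still be any of 5, 6.

5, 6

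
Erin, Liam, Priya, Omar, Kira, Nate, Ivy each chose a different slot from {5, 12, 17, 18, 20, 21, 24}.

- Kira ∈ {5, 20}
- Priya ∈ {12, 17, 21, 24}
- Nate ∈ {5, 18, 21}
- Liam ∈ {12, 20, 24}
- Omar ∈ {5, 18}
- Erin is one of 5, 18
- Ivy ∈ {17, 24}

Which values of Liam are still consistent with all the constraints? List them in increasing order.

The 2 variables Erin and Omar are confined to {5, 18}, which locks those values in; drop them from Kira, Nate.
Kira's domain is down to {20}, so Kira = 20. So Liam can't be 20.
Nate must be 21 (only option left). Eliminate 21 elsewhere: Priya.
No further eliminations apply; Liam can still be any of 12, 24.

12, 24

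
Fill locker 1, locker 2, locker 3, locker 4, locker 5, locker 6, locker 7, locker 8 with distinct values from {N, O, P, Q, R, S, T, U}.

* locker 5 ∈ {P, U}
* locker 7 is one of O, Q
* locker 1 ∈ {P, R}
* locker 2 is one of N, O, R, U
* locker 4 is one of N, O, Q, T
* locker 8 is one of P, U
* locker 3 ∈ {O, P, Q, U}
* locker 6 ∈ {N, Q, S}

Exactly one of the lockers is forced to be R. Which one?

locker 1

The 8 variables draw from only 8 values {N, O, P, Q, R, S, T, U}, so each is used; only locker 6 can be S, hence locker 6 = S.
The 7 still-open variables draw from only 7 values {N, O, P, Q, R, T, U}, so each is used; only locker 4 can be T, hence locker 4 = T.
The 6 still-open variables together cover exactly {N, O, P, Q, R, U} — 6 values for 6 variables — and N appears only in locker 2's list, so locker 2 = N.
The 5 still-open variables together cover exactly {O, P, Q, R, U} — 5 values for 5 variables — and R appears only in locker 1's list, so locker 1 = R.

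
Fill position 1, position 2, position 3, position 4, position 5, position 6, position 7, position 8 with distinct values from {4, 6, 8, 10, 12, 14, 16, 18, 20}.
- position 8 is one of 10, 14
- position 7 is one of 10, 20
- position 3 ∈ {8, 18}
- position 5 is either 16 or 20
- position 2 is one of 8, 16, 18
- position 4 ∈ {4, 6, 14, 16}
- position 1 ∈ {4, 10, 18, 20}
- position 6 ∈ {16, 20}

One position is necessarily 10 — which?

The 8 variables together cover exactly {4, 6, 8, 10, 14, 16, 18, 20} — 8 values for 8 variables — and 6 appears only in position 4's list, so position 4 = 6.
The 7 still-open variables together cover exactly {4, 8, 10, 14, 16, 18, 20} — 7 values for 7 variables — and 4 appears only in position 1's list, so position 1 = 4.
The 6 still-open variables together cover exactly {8, 10, 14, 16, 18, 20} — 6 values for 6 variables — and 14 appears only in position 8's list, so position 8 = 14.
Among the 5 still-open variables, 10 fits only position 7 (and all 5 values in {8, 10, 16, 18, 20} must be used), so position 7 = 10.

position 7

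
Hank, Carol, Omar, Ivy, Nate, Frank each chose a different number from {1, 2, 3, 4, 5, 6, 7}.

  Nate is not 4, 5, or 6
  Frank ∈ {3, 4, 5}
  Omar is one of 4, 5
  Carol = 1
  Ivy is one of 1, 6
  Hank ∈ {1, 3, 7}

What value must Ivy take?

6

Carol's domain is down to {1}, so Carol = 1. Strike 1 from Hank, Ivy, Nate.
So Ivy = 6.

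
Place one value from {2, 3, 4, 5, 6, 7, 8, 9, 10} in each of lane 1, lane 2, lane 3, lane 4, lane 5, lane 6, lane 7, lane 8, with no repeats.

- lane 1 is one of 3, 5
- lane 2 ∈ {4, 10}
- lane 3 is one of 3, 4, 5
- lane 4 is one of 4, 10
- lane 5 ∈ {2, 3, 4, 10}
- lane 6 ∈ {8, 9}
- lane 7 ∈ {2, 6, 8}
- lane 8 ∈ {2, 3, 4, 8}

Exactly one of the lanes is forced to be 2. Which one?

lane 5

The 8 variables draw from only 8 values {2, 3, 4, 5, 6, 8, 9, 10}, so each is used; only lane 7 can be 6, hence lane 7 = 6.
The 7 still-open variables together cover exactly {2, 3, 4, 5, 8, 9, 10} — 7 values for 7 variables — and 9 appears only in lane 6's list, so lane 6 = 9.
The 6 still-open variables draw from only 6 values {2, 3, 4, 5, 8, 10}, so each is used; only lane 8 can be 8, hence lane 8 = 8.
The 5 still-open variables draw from only 5 values {2, 3, 4, 5, 10}, so each is used; only lane 5 can be 2, hence lane 5 = 2.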